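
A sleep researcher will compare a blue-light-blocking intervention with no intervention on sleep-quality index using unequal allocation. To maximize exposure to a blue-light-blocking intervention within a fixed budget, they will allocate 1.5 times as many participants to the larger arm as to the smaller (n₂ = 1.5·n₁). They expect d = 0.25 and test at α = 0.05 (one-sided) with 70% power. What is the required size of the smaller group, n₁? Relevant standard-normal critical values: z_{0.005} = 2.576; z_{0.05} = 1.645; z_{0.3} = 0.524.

With allocation ratio k = n₂/n₁ = 1.5, Var(x̄₁−x̄₂) = σ²(1/n₁ + 1/(k·n₁)) = σ²·(k+1)/(k·n₁).
So n₁ = (1 + 1/k)·((z_{α} + z_β)/d)² = 1.667 × (2.169/0.25)².
n₁ = 1.667 × 75.27 = 125.5.
Round up: n₁ = 126, giving n₂ = 1.5 × 126 = 189.

n₁ = 126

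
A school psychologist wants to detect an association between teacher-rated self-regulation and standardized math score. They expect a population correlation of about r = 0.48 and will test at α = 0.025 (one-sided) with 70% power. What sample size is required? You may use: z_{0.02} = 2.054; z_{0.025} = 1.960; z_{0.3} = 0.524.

Fisher's z: C = ½·ln((1+r)/(1−r)) = ½·ln(2.8462) = 0.5230.
n = ((z_{α} + z_β)/C)² + 3.
(1.960 + 0.524) / 0.5230 = 2.484 / 0.5230 = 4.750.
n = 4.750² + 3 = 22.56 + 3 = 25.6.
Round up.

n = 26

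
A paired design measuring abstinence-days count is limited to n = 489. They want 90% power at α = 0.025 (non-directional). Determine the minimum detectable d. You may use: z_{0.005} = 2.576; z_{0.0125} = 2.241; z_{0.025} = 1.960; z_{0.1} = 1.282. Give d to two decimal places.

d_min ≈ 0.16

For a single sample (or paired design) of n = 489: d_min = (z_{α/2} + z_β)/√n.
z-sum = 2.241 + 1.282 = 3.523.
d_min = 3.523 / √489 = 3.523 / 22.113 = 0.159.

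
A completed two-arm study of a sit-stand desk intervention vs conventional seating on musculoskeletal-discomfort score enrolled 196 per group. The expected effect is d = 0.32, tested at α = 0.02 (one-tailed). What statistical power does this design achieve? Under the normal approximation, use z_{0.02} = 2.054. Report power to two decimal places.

For two equal groups, power = Φ(d·√(n/2) − z_{α}).
d·√(n/2) = 0.32 × √(196/2) = 0.32 × 9.899 = 3.168.
z_β = 3.168 − 2.054 = 1.114.
Power = Φ(1.114) = 0.867.

power ≈ 0.87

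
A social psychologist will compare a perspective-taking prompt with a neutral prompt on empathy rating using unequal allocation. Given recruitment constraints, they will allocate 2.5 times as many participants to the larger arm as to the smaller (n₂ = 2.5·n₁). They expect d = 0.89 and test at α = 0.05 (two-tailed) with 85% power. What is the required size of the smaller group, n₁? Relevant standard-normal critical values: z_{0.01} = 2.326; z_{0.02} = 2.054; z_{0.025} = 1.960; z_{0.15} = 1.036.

With allocation ratio k = n₂/n₁ = 2.5, Var(x̄₁−x̄₂) = σ²(1/n₁ + 1/(k·n₁)) = σ²·(k+1)/(k·n₁).
So n₁ = (1 + 1/k)·((z_{α/2} + z_β)/d)² = 1.400 × (2.996/0.89)².
n₁ = 1.400 × 11.33 = 15.9.
Round up: n₁ = 16, giving n₂ = 2.5 × 16 = 40.

n₁ = 16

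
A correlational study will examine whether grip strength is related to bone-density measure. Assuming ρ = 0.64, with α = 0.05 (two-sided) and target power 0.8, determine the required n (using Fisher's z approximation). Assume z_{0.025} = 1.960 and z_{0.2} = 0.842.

Fisher's z: C = ½·ln((1+r)/(1−r)) = ½·ln(4.5556) = 0.7582.
n = ((z_{α/2} + z_β)/C)² + 3.
(1.960 + 0.842) / 0.7582 = 2.802 / 0.7582 = 3.696.
n = 3.696² + 3 = 13.66 + 3 = 16.7.
Round up.

n = 17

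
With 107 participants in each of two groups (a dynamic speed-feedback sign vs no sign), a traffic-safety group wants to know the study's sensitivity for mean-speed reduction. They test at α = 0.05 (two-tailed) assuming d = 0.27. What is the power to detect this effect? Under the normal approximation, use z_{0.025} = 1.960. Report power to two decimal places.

For two equal groups, power = Φ(d·√(n/2) − z_{α/2}).
d·√(n/2) = 0.27 × √(107/2) = 0.27 × 7.314 = 1.975.
z_β = 1.975 − 1.960 = 0.015.
Power = Φ(0.015) = 0.506.

power ≈ 0.51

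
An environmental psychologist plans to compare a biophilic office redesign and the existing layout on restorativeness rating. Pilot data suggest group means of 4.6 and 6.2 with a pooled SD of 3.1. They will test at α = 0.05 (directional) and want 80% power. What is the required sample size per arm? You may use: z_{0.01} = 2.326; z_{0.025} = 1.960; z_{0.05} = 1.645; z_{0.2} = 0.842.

n = 47 per group

Cohen's d = |M₁ − M₂| / SD_pooled = |4.6 − 6.2| / 3.1 = 1.6 / 3.1 = 0.516.
For two independent groups with equal n: n = 2·((z_{α} + z_β) / d)².
z_{α} + z_β = 1.645 + 0.842 = 2.487.
n = 2 × (2.487 / 0.516)² = 2 × 4.820² = 2 × 23.23 = 46.5.
Round up to the next whole participant.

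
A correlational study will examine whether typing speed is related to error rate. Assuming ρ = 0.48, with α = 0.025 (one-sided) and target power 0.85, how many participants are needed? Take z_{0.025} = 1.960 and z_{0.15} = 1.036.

Fisher's z: C = ½·ln((1+r)/(1−r)) = ½·ln(2.8462) = 0.5230.
n = ((z_{α} + z_β)/C)² + 3.
(1.960 + 1.036) / 0.5230 = 2.996 / 0.5230 = 5.728.
n = 5.728² + 3 = 32.82 + 3 = 35.8.
Round up.

n = 36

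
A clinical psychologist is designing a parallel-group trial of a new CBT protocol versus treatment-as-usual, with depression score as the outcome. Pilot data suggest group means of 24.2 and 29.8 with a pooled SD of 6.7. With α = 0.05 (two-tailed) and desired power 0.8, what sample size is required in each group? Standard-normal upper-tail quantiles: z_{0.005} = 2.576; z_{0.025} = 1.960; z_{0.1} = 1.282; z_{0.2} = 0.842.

Cohen's d = |M₁ − M₂| / SD_pooled = |24.2 − 29.8| / 6.7 = 5.6 / 6.7 = 0.836.
For two independent groups with equal n: n = 2·((z_{α/2} + z_β) / d)².
z_{α/2} + z_β = 1.960 + 0.842 = 2.802.
n = 2 × (2.802 / 0.836)² = 2 × 3.352² = 2 × 11.23 = 22.5.
Round up to the next whole participant.

n = 23 per group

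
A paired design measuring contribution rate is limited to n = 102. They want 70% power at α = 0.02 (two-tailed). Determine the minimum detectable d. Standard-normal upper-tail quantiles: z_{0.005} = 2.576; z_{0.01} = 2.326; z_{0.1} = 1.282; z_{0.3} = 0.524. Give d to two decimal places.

d_min ≈ 0.28

For a single sample (or paired design) of n = 102: d_min = (z_{α/2} + z_β)/√n.
z-sum = 2.326 + 0.524 = 2.850.
d_min = 2.850 / √102 = 2.850 / 10.100 = 0.282.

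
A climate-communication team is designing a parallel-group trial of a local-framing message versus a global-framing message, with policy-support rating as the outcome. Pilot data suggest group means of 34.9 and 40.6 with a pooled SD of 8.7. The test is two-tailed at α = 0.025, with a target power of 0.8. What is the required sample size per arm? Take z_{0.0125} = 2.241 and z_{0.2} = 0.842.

Cohen's d = |M₁ − M₂| / SD_pooled = |34.9 − 40.6| / 8.7 = 5.7 / 8.7 = 0.655.
For two independent groups with equal n: n = 2·((z_{α/2} + z_β) / d)².
z_{α/2} + z_β = 2.241 + 0.842 = 3.083.
n = 2 × (3.083 / 0.655)² = 2 × 4.707² = 2 × 22.15 = 44.3.
Round up to the next whole participant.

n = 45 per group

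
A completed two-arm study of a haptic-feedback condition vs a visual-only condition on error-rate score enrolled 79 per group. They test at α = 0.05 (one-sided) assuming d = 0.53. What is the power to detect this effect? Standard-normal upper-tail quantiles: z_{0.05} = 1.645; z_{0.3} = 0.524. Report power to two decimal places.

For two equal groups, power = Φ(d·√(n/2) − z_{α}).
d·√(n/2) = 0.53 × √(79/2) = 0.53 × 6.285 = 3.331.
z_β = 3.331 − 1.645 = 1.686.
Power = Φ(1.686) = 0.954.

power ≈ 0.95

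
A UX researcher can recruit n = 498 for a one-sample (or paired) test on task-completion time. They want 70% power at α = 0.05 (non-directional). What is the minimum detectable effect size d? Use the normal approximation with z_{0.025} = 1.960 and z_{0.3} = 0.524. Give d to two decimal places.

For a single sample (or paired design) of n = 498: d_min = (z_{α/2} + z_β)/√n.
z-sum = 1.960 + 0.524 = 2.484.
d_min = 2.484 / √498 = 2.484 / 22.316 = 0.111.

d_min ≈ 0.11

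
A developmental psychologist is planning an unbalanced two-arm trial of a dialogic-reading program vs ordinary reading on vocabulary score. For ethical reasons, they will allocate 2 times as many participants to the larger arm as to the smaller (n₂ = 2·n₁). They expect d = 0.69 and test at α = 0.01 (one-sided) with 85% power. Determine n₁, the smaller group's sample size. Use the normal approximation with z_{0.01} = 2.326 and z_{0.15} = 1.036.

n₁ = 36

With allocation ratio k = n₂/n₁ = 2, Var(x̄₁−x̄₂) = σ²(1/n₁ + 1/(k·n₁)) = σ²·(k+1)/(k·n₁).
So n₁ = (1 + 1/k)·((z_{α} + z_β)/d)² = 1.500 × (3.362/0.69)².
n₁ = 1.500 × 23.74 = 35.6.
Round up: n₁ = 36, giving n₂ = 2 × 36 = 72.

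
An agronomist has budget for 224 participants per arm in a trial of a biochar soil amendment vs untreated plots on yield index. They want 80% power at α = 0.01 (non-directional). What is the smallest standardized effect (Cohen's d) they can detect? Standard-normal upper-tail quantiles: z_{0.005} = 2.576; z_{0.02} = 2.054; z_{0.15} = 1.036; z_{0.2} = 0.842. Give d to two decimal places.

d_min ≈ 0.32

For two independent groups of n = 224 each: d_min = (z_{α/2} + z_β)·√(2/n).
z-sum = 2.576 + 0.842 = 3.418.
d_min = 3.418 × √(2/224) = 3.418 × 0.0945 = 0.323.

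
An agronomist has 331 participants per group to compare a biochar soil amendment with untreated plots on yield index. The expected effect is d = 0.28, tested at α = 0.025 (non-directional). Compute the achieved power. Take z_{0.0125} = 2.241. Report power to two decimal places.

For two equal groups, power = Φ(d·√(n/2) − z_{α/2}).
d·√(n/2) = 0.28 × √(331/2) = 0.28 × 12.865 = 3.602.
z_β = 3.602 − 2.241 = 1.361.
Power = Φ(1.361) = 0.913.

power ≈ 0.91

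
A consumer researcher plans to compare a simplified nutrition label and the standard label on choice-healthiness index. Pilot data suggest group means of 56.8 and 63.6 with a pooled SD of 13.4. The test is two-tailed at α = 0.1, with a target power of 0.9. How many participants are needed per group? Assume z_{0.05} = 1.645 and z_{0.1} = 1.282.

Cohen's d = |M₁ − M₂| / SD_pooled = |56.8 − 63.6| / 13.4 = 6.8 / 13.4 = 0.507.
For two independent groups with equal n: n = 2·((z_{α/2} + z_β) / d)².
z_{α/2} + z_β = 1.645 + 1.282 = 2.927.
n = 2 × (2.927 / 0.507)² = 2 × 5.773² = 2 × 33.33 = 66.7.
Round up to the next whole participant.

n = 67 per group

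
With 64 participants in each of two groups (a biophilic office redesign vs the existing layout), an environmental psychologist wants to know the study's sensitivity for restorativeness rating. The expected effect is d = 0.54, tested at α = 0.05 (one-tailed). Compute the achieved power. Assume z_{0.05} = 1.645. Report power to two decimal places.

power ≈ 0.92

For two equal groups, power = Φ(d·√(n/2) − z_{α}).
d·√(n/2) = 0.54 × √(64/2) = 0.54 × 5.657 = 3.055.
z_β = 3.055 − 1.645 = 1.410.
Power = Φ(1.410) = 0.921.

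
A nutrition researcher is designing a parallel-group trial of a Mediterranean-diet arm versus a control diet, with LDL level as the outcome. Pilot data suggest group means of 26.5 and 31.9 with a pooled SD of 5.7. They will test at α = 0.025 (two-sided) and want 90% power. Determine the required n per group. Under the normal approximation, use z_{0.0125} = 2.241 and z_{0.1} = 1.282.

Cohen's d = |M₁ − M₂| / SD_pooled = |26.5 − 31.9| / 5.7 = 5.4 / 5.7 = 0.947.
For two independent groups with equal n: n = 2·((z_{α/2} + z_β) / d)².
z_{α/2} + z_β = 2.241 + 1.282 = 3.523.
n = 2 × (3.523 / 0.947)² = 2 × 3.720² = 2 × 13.84 = 27.7.
Round up to the next whole participant.

n = 28 per group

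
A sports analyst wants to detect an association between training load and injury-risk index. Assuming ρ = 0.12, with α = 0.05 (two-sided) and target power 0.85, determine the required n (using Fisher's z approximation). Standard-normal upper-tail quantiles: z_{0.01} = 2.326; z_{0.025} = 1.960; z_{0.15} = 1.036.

Fisher's z: C = ½·ln((1+r)/(1−r)) = ½·ln(1.2727) = 0.1206.
n = ((z_{α/2} + z_β)/C)² + 3.
(1.960 + 1.036) / 0.1206 = 2.996 / 0.1206 = 24.842.
n = 24.842² + 3 = 617.15 + 3 = 620.1.
Round up.

n = 621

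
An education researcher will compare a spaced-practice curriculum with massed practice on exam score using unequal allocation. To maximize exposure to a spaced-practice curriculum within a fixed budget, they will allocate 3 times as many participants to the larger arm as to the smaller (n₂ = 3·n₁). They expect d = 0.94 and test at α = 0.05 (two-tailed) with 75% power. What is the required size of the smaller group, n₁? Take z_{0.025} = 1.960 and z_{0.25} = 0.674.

n₁ = 11

With allocation ratio k = n₂/n₁ = 3, Var(x̄₁−x̄₂) = σ²(1/n₁ + 1/(k·n₁)) = σ²·(k+1)/(k·n₁).
So n₁ = (1 + 1/k)·((z_{α/2} + z_β)/d)² = 1.333 × (2.634/0.94)².
n₁ = 1.333 × 7.85 = 10.5.
Round up: n₁ = 11, giving n₂ = 3 × 11 = 33.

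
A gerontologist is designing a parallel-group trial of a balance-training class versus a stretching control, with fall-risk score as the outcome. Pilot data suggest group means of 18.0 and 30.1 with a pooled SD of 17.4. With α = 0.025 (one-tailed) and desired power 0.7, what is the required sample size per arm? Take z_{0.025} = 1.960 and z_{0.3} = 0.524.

n = 26 per group

Cohen's d = |M₁ − M₂| / SD_pooled = |18.0 − 30.1| / 17.4 = 12.1 / 17.4 = 0.695.
For two independent groups with equal n: n = 2·((z_{α} + z_β) / d)².
z_{α} + z_β = 1.960 + 0.524 = 2.484.
n = 2 × (2.484 / 0.695)² = 2 × 3.574² = 2 × 12.77 = 25.5.
Round up to the next whole participant.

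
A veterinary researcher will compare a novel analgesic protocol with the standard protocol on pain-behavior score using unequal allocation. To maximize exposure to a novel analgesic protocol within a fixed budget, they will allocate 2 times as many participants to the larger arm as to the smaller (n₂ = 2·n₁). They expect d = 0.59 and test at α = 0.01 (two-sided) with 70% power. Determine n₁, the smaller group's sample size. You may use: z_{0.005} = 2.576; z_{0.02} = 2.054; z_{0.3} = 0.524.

n₁ = 42

With allocation ratio k = n₂/n₁ = 2, Var(x̄₁−x̄₂) = σ²(1/n₁ + 1/(k·n₁)) = σ²·(k+1)/(k·n₁).
So n₁ = (1 + 1/k)·((z_{α/2} + z_β)/d)² = 1.500 × (3.100/0.59)².
n₁ = 1.500 × 27.61 = 41.4.
Round up: n₁ = 42, giving n₂ = 2 × 42 = 84.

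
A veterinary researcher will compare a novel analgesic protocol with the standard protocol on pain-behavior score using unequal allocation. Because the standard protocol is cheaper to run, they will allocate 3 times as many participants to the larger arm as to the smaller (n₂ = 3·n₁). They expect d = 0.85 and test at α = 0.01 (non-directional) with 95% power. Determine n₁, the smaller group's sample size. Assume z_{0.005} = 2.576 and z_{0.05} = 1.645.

With allocation ratio k = n₂/n₁ = 3, Var(x̄₁−x̄₂) = σ²(1/n₁ + 1/(k·n₁)) = σ²·(k+1)/(k·n₁).
So n₁ = (1 + 1/k)·((z_{α/2} + z_β)/d)² = 1.333 × (4.221/0.85)².
n₁ = 1.333 × 24.66 = 32.9.
Round up: n₁ = 33, giving n₂ = 3 × 33 = 99.

n₁ = 33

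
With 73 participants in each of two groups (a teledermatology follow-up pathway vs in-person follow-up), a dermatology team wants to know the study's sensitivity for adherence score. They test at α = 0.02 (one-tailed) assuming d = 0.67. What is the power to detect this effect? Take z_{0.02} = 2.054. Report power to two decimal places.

For two equal groups, power = Φ(d·√(n/2) − z_{α}).
d·√(n/2) = 0.67 × √(73/2) = 0.67 × 6.042 = 4.048.
z_β = 4.048 − 2.054 = 1.994.
Power = Φ(1.994) = 0.977.

power ≈ 0.98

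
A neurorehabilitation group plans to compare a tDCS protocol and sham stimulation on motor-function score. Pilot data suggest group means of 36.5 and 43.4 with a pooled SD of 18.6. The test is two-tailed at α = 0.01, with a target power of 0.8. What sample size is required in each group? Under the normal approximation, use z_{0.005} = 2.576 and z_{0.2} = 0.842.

n = 170 per group

Cohen's d = |M₁ − M₂| / SD_pooled = |36.5 − 43.4| / 18.6 = 6.9 / 18.6 = 0.371.
For two independent groups with equal n: n = 2·((z_{α/2} + z_β) / d)².
z_{α/2} + z_β = 2.576 + 0.842 = 3.418.
n = 2 × (3.418 / 0.371)² = 2 × 9.213² = 2 × 84.88 = 169.8.
Round up to the next whole participant.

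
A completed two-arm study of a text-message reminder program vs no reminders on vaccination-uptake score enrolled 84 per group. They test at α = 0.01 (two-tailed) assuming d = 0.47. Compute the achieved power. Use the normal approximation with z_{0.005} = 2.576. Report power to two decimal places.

power ≈ 0.68

For two equal groups, power = Φ(d·√(n/2) − z_{α/2}).
d·√(n/2) = 0.47 × √(84/2) = 0.47 × 6.481 = 3.046.
z_β = 3.046 − 2.576 = 0.470.
Power = Φ(0.470) = 0.681.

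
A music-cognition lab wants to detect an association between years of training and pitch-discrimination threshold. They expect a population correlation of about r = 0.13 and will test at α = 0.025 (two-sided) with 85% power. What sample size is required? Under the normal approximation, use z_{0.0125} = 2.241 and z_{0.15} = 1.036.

Fisher's z: C = ½·ln((1+r)/(1−r)) = ½·ln(1.2989) = 0.1307.
n = ((z_{α/2} + z_β)/C)² + 3.
(2.241 + 1.036) / 0.1307 = 3.277 / 0.1307 = 25.073.
n = 25.073² + 3 = 628.64 + 3 = 631.6.
Round up.

n = 632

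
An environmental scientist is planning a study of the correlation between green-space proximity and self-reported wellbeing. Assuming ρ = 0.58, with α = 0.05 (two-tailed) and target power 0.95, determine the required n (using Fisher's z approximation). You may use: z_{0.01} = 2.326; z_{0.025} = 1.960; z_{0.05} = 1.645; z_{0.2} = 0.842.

n = 33

Fisher's z: C = ½·ln((1+r)/(1−r)) = ½·ln(3.7619) = 0.6625.
n = ((z_{α/2} + z_β)/C)² + 3.
(1.960 + 1.645) / 0.6625 = 3.605 / 0.6625 = 5.442.
n = 5.442² + 3 = 29.61 + 3 = 32.6.
Round up.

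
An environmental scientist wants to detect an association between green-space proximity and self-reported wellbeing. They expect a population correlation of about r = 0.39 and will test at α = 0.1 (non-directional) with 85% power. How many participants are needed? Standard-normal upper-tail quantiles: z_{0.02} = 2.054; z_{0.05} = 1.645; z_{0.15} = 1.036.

Fisher's z: C = ½·ln((1+r)/(1−r)) = ½·ln(2.2787) = 0.4118.
n = ((z_{α/2} + z_β)/C)² + 3.
(1.645 + 1.036) / 0.4118 = 2.681 / 0.4118 = 6.510.
n = 6.510² + 3 = 42.39 + 3 = 45.4.
Round up.

n = 46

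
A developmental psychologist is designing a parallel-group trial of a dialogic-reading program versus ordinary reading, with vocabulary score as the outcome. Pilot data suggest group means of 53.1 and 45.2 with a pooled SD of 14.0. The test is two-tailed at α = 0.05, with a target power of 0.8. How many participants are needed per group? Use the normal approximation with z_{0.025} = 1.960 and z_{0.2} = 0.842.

n = 50 per group

Cohen's d = |M₁ − M₂| / SD_pooled = |53.1 − 45.2| / 14.0 = 7.9 / 14.0 = 0.564.
For two independent groups with equal n: n = 2·((z_{α/2} + z_β) / d)².
z_{α/2} + z_β = 1.960 + 0.842 = 2.802.
n = 2 × (2.802 / 0.564)² = 2 × 4.968² = 2 × 24.68 = 49.4.
Round up to the next whole participant.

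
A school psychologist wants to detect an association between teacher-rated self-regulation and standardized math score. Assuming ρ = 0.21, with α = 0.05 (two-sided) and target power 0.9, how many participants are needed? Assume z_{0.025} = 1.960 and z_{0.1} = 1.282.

n = 235

Fisher's z: C = ½·ln((1+r)/(1−r)) = ½·ln(1.5316) = 0.2132.
n = ((z_{α/2} + z_β)/C)² + 3.
(1.960 + 1.282) / 0.2132 = 3.242 / 0.2132 = 15.206.
n = 15.206² + 3 = 231.23 + 3 = 234.2.
Round up.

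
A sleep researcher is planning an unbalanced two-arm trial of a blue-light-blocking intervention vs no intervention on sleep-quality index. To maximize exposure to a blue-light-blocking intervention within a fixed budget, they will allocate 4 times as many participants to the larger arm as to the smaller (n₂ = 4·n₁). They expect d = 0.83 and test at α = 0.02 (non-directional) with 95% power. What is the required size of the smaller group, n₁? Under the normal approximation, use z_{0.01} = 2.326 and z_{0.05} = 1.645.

n₁ = 29

With allocation ratio k = n₂/n₁ = 4, Var(x̄₁−x̄₂) = σ²(1/n₁ + 1/(k·n₁)) = σ²·(k+1)/(k·n₁).
So n₁ = (1 + 1/k)·((z_{α/2} + z_β)/d)² = 1.250 × (3.971/0.83)².
n₁ = 1.250 × 22.89 = 28.6.
Round up: n₁ = 29, giving n₂ = 4 × 29 = 116.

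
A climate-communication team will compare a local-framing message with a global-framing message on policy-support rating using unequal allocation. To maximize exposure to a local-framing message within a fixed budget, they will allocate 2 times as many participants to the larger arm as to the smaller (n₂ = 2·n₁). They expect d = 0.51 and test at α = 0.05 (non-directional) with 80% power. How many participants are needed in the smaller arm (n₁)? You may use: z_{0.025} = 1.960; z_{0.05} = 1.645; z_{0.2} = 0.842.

With allocation ratio k = n₂/n₁ = 2, Var(x̄₁−x̄₂) = σ²(1/n₁ + 1/(k·n₁)) = σ²·(k+1)/(k·n₁).
So n₁ = (1 + 1/k)·((z_{α/2} + z_β)/d)² = 1.500 × (2.802/0.51)².
n₁ = 1.500 × 30.19 = 45.3.
Round up: n₁ = 46, giving n₂ = 2 × 46 = 92.

n₁ = 46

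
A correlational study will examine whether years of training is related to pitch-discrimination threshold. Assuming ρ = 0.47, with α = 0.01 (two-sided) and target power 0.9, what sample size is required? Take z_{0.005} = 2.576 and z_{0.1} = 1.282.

Fisher's z: C = ½·ln((1+r)/(1−r)) = ½·ln(2.7736) = 0.5101.
n = ((z_{α/2} + z_β)/C)² + 3.
(2.576 + 1.282) / 0.5101 = 3.858 / 0.5101 = 7.563.
n = 7.563² + 3 = 57.20 + 3 = 60.2.
Round up.

n = 61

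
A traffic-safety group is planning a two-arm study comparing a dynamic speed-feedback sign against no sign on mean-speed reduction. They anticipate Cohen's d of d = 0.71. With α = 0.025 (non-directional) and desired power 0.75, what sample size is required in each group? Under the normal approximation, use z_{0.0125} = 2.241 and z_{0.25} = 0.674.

n = 34 per group

For two independent groups with equal n: n = 2·((z_{α/2} + z_β) / d)².
z_{α/2} + z_β = 2.241 + 0.674 = 2.915.
n = 2 × (2.915 / 0.71)² = 2 × 4.106² = 2 × 16.86 = 33.7.
Round up to the next whole participant.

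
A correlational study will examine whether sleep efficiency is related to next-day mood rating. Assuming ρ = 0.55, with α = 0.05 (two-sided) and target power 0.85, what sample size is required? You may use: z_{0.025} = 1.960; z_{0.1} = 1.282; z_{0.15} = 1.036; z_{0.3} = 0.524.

n = 27

Fisher's z: C = ½·ln((1+r)/(1−r)) = ½·ln(3.4444) = 0.6184.
n = ((z_{α/2} + z_β)/C)² + 3.
(1.960 + 1.036) / 0.6184 = 2.996 / 0.6184 = 4.845.
n = 4.845² + 3 = 23.47 + 3 = 26.5.
Round up.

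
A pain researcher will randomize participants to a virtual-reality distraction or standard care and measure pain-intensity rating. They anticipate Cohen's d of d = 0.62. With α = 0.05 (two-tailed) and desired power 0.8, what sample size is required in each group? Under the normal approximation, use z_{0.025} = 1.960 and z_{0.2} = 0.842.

n = 41 per group

For two independent groups with equal n: n = 2·((z_{α/2} + z_β) / d)².
z_{α/2} + z_β = 1.960 + 0.842 = 2.802.
n = 2 × (2.802 / 0.62)² = 2 × 4.519² = 2 × 20.42 = 40.8.
Round up to the next whole participant.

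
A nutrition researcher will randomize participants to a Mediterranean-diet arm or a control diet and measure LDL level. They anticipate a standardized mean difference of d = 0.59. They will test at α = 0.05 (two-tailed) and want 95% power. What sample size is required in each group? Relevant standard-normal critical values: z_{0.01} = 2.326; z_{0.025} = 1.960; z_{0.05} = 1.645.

For two independent groups with equal n: n = 2·((z_{α/2} + z_β) / d)².
z_{α/2} + z_β = 1.960 + 1.645 = 3.605.
n = 2 × (3.605 / 0.59)² = 2 × 6.110² = 2 × 37.33 = 74.7.
Round up to the next whole participant.

n = 75 per group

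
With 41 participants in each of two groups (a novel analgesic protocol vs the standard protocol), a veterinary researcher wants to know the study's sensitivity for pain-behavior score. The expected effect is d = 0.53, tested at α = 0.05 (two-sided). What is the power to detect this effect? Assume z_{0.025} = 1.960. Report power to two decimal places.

For two equal groups, power = Φ(d·√(n/2) − z_{α/2}).
d·√(n/2) = 0.53 × √(41/2) = 0.53 × 4.528 = 2.400.
z_β = 2.400 − 1.960 = 0.440.
Power = Φ(0.440) = 0.670.

power ≈ 0.67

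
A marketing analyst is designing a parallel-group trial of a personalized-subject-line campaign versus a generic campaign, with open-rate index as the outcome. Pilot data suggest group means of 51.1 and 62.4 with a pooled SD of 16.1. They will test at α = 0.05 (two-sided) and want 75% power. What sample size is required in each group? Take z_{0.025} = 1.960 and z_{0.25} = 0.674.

Cohen's d = |M₁ − M₂| / SD_pooled = |51.1 − 62.4| / 16.1 = 11.3 / 16.1 = 0.702.
For two independent groups with equal n: n = 2·((z_{α/2} + z_β) / d)².
z_{α/2} + z_β = 1.960 + 0.674 = 2.634.
n = 2 × (2.634 / 0.702)² = 2 × 3.752² = 2 × 14.08 = 28.2.
Round up to the next whole participant.

n = 29 per group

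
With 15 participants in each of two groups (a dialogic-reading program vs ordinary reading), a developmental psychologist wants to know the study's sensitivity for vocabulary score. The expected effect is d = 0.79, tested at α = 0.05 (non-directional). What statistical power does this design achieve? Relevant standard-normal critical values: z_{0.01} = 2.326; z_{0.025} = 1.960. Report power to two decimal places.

power ≈ 0.58

For two equal groups, power = Φ(d·√(n/2) − z_{α/2}).
d·√(n/2) = 0.79 × √(15/2) = 0.79 × 2.739 = 2.164.
z_β = 2.164 − 1.960 = 0.204.
Power = Φ(0.204) = 0.581.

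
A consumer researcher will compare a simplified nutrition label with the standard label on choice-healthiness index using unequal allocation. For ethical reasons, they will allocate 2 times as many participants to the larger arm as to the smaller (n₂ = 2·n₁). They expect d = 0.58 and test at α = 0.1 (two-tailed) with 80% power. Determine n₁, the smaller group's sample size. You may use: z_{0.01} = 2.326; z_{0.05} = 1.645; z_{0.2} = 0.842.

n₁ = 28

With allocation ratio k = n₂/n₁ = 2, Var(x̄₁−x̄₂) = σ²(1/n₁ + 1/(k·n₁)) = σ²·(k+1)/(k·n₁).
So n₁ = (1 + 1/k)·((z_{α/2} + z_β)/d)² = 1.500 × (2.487/0.58)².
n₁ = 1.500 × 18.39 = 27.6.
Round up: n₁ = 28, giving n₂ = 2 × 28 = 56.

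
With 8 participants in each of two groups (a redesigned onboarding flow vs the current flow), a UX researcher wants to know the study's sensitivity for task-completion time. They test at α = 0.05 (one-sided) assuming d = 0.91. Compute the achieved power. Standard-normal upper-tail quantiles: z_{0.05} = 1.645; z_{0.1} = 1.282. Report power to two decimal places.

power ≈ 0.57

For two equal groups, power = Φ(d·√(n/2) − z_{α}).
d·√(n/2) = 0.91 × √(8/2) = 0.91 × 2.000 = 1.820.
z_β = 1.820 − 1.645 = 0.175.
Power = Φ(0.175) = 0.569.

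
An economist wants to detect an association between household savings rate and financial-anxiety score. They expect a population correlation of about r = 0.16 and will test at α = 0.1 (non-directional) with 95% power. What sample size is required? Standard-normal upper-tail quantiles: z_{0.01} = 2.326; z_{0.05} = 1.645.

Fisher's z: C = ½·ln((1+r)/(1−r)) = ½·ln(1.3810) = 0.1614.
n = ((z_{α/2} + z_β)/C)² + 3.
(1.645 + 1.645) / 0.1614 = 3.290 / 0.1614 = 20.384.
n = 20.384² + 3 = 415.51 + 3 = 418.5.
Round up.

n = 419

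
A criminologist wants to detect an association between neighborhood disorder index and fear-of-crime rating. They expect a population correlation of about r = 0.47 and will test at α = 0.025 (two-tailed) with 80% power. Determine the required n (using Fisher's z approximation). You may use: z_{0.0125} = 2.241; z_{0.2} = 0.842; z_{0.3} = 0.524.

n = 40

Fisher's z: C = ½·ln((1+r)/(1−r)) = ½·ln(2.7736) = 0.5101.
n = ((z_{α/2} + z_β)/C)² + 3.
(2.241 + 0.842) / 0.5101 = 3.083 / 0.5101 = 6.044.
n = 6.044² + 3 = 36.53 + 3 = 39.5.
Round up.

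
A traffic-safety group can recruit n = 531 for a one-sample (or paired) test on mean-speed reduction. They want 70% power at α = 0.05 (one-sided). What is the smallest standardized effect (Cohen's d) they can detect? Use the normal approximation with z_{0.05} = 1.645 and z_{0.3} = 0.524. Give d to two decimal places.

For a single sample (or paired design) of n = 531: d_min = (z_{α} + z_β)/√n.
z-sum = 1.645 + 0.524 = 2.169.
d_min = 2.169 / √531 = 2.169 / 23.043 = 0.094.

d_min ≈ 0.09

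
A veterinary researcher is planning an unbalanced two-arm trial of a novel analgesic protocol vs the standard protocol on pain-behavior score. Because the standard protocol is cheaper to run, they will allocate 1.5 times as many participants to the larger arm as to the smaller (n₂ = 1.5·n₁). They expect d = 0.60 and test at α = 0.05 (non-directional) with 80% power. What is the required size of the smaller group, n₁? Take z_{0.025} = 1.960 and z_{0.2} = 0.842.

n₁ = 37

With allocation ratio k = n₂/n₁ = 1.5, Var(x̄₁−x̄₂) = σ²(1/n₁ + 1/(k·n₁)) = σ²·(k+1)/(k·n₁).
So n₁ = (1 + 1/k)·((z_{α/2} + z_β)/d)² = 1.667 × (2.802/0.60)².
n₁ = 1.667 × 21.81 = 36.3.
Round up: n₁ = 37, giving n₂ = ⌈1.5 × 37⌉ = ⌈55.5⌉ = 56.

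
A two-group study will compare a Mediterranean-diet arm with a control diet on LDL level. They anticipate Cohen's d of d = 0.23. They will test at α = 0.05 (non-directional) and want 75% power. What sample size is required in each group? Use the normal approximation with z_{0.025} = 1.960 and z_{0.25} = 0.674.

n = 263 per group

For two independent groups with equal n: n = 2·((z_{α/2} + z_β) / d)².
z_{α/2} + z_β = 1.960 + 0.674 = 2.634.
n = 2 × (2.634 / 0.23)² = 2 × 11.452² = 2 × 131.15 = 262.3.
Round up to the next whole participant.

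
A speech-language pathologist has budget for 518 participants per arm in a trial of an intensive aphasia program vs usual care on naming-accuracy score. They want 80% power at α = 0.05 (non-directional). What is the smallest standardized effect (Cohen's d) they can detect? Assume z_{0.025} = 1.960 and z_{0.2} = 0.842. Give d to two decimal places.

For two independent groups of n = 518 each: d_min = (z_{α/2} + z_β)·√(2/n).
z-sum = 1.960 + 0.842 = 2.802.
d_min = 2.802 × √(2/518) = 2.802 × 0.0621 = 0.174.

d_min ≈ 0.17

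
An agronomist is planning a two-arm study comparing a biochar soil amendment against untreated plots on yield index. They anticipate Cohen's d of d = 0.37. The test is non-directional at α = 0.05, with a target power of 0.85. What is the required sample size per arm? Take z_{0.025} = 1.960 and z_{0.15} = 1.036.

n = 132 per group

For two independent groups with equal n: n = 2·((z_{α/2} + z_β) / d)².
z_{α/2} + z_β = 1.960 + 1.036 = 2.996.
n = 2 × (2.996 / 0.37)² = 2 × 8.097² = 2 × 65.57 = 131.1.
Round up to the next whole participant.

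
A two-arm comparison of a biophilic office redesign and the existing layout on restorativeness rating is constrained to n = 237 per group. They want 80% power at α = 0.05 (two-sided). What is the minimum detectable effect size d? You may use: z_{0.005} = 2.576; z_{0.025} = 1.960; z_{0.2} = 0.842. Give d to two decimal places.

d_min ≈ 0.26

For two independent groups of n = 237 each: d_min = (z_{α/2} + z_β)·√(2/n).
z-sum = 1.960 + 0.842 = 2.802.
d_min = 2.802 × √(2/237) = 2.802 × 0.0919 = 0.257.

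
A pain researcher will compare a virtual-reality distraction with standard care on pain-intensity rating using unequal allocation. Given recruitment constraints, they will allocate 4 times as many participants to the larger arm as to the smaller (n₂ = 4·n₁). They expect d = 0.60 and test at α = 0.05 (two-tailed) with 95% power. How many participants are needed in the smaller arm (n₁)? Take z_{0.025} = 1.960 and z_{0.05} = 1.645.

With allocation ratio k = n₂/n₁ = 4, Var(x̄₁−x̄₂) = σ²(1/n₁ + 1/(k·n₁)) = σ²·(k+1)/(k·n₁).
So n₁ = (1 + 1/k)·((z_{α/2} + z_β)/d)² = 1.250 × (3.605/0.60)².
n₁ = 1.250 × 36.10 = 45.1.
Round up: n₁ = 46, giving n₂ = 4 × 46 = 184.

n₁ = 46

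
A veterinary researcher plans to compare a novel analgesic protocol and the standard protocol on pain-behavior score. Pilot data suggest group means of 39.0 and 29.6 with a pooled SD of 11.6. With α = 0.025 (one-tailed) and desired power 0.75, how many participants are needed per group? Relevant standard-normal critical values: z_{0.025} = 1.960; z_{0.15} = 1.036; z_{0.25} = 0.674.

Cohen's d = |M₁ − M₂| / SD_pooled = |39.0 − 29.6| / 11.6 = 9.4 / 11.6 = 0.810.
For two independent groups with equal n: n = 2·((z_{α} + z_β) / d)².
z_{α} + z_β = 1.960 + 0.674 = 2.634.
n = 2 × (2.634 / 0.810)² = 2 × 3.252² = 2 × 10.57 = 21.1.
Round up to the next whole participant.

n = 22 per group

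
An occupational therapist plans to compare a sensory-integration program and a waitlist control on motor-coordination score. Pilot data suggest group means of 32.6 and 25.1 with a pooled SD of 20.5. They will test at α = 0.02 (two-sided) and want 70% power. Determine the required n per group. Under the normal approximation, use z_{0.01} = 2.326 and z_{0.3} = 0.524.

Cohen's d = |M₁ − M₂| / SD_pooled = |32.6 − 25.1| / 20.5 = 7.5 / 20.5 = 0.366.
For two independent groups with equal n: n = 2·((z_{α/2} + z_β) / d)².
z_{α/2} + z_β = 2.326 + 0.524 = 2.850.
n = 2 × (2.850 / 0.366)² = 2 × 7.787² = 2 × 60.64 = 121.3.
Round up to the next whole participant.

n = 122 per group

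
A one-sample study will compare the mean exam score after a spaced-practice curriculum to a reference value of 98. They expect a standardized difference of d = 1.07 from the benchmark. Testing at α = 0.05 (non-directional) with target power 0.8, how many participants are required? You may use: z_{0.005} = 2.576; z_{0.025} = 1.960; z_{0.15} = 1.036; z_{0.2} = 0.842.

n = 7

For a one-sample test: n = ((z_{α/2} + z_β) / d)².
z_{α/2} + z_β = 1.960 + 0.842 = 2.802.
n = (2.802 / 1.07)² = 2.619² = 6.86.
Round up.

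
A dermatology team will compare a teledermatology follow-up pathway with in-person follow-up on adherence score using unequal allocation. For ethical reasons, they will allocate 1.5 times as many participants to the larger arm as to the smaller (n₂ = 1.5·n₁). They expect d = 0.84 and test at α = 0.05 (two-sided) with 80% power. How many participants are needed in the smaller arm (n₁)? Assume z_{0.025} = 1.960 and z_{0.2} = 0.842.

n₁ = 19

With allocation ratio k = n₂/n₁ = 1.5, Var(x̄₁−x̄₂) = σ²(1/n₁ + 1/(k·n₁)) = σ²·(k+1)/(k·n₁).
So n₁ = (1 + 1/k)·((z_{α/2} + z_β)/d)² = 1.667 × (2.802/0.84)².
n₁ = 1.667 × 11.13 = 18.5.
Round up: n₁ = 19, giving n₂ = ⌈1.5 × 19⌉ = ⌈28.5⌉ = 29.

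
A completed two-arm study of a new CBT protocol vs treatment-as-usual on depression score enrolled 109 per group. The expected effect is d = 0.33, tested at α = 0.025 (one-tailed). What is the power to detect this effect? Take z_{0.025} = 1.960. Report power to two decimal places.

For two equal groups, power = Φ(d·√(n/2) − z_{α}).
d·√(n/2) = 0.33 × √(109/2) = 0.33 × 7.382 = 2.436.
z_β = 2.436 − 1.960 = 0.476.
Power = Φ(0.476) = 0.683.

power ≈ 0.68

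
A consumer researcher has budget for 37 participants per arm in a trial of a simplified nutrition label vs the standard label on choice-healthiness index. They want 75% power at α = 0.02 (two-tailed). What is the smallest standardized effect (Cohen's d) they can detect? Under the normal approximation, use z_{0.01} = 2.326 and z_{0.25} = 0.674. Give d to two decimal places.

For two independent groups of n = 37 each: d_min = (z_{α/2} + z_β)·√(2/n).
z-sum = 2.326 + 0.674 = 3.000.
d_min = 3.000 × √(2/37) = 3.000 × 0.2325 = 0.697.

d_min ≈ 0.70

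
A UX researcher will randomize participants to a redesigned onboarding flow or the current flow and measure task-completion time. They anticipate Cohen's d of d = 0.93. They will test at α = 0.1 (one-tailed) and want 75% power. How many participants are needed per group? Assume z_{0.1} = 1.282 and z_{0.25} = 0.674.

n = 9 per group

For two independent groups with equal n: n = 2·((z_{α} + z_β) / d)².
z_{α} + z_β = 1.282 + 0.674 = 1.956.
n = 2 × (1.956 / 0.93)² = 2 × 2.103² = 2 × 4.42 = 8.8.
Round up to the next whole participant.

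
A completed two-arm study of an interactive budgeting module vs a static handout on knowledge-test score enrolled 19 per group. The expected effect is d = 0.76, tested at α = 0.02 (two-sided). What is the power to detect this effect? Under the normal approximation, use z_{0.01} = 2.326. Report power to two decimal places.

For two equal groups, power = Φ(d·√(n/2) − z_{α/2}).
d·√(n/2) = 0.76 × √(19/2) = 0.76 × 3.082 = 2.342.
z_β = 2.342 − 2.326 = 0.016.
Power = Φ(0.016) = 0.507.

power ≈ 0.51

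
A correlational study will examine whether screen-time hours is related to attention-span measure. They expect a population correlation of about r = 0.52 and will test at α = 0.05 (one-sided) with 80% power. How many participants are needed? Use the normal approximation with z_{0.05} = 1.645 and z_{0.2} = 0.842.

n = 22

Fisher's z: C = ½·ln((1+r)/(1−r)) = ½·ln(3.1667) = 0.5763.
n = ((z_{α} + z_β)/C)² + 3.
(1.645 + 0.842) / 0.5763 = 2.487 / 0.5763 = 4.315.
n = 4.315² + 3 = 18.62 + 3 = 21.6.
Round up.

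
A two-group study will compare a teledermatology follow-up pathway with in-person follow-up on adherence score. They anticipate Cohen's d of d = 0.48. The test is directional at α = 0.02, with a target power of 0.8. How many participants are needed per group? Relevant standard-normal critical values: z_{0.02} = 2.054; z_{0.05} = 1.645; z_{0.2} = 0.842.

n = 73 per group

For two independent groups with equal n: n = 2·((z_{α} + z_β) / d)².
z_{α} + z_β = 2.054 + 0.842 = 2.896.
n = 2 × (2.896 / 0.48)² = 2 × 6.033² = 2 × 36.40 = 72.8.
Round up to the next whole participant.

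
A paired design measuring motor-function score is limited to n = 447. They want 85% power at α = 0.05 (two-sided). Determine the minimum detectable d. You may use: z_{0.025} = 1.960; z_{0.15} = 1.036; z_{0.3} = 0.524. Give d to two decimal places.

For a single sample (or paired design) of n = 447: d_min = (z_{α/2} + z_β)/√n.
z-sum = 1.960 + 1.036 = 2.996.
d_min = 2.996 / √447 = 2.996 / 21.142 = 0.142.

d_min ≈ 0.14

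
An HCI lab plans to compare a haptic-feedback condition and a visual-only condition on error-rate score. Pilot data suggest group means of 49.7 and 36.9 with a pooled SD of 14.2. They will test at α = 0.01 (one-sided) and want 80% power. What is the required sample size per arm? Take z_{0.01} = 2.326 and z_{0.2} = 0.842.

n = 25 per group

Cohen's d = |M₁ − M₂| / SD_pooled = |49.7 − 36.9| / 14.2 = 12.8 / 14.2 = 0.901.
For two independent groups with equal n: n = 2·((z_{α} + z_β) / d)².
z_{α} + z_β = 2.326 + 0.842 = 3.168.
n = 2 × (3.168 / 0.901)² = 2 × 3.516² = 2 × 12.36 = 24.7.
Round up to the next whole participant.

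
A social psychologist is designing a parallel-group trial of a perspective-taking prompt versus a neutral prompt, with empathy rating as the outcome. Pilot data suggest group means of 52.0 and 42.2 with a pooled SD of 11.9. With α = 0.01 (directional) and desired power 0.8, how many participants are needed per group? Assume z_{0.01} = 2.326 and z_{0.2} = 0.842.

Cohen's d = |M₁ − M₂| / SD_pooled = |52.0 − 42.2| / 11.9 = 9.8 / 11.9 = 0.824.
For two independent groups with equal n: n = 2·((z_{α} + z_β) / d)².
z_{α} + z_β = 2.326 + 0.842 = 3.168.
n = 2 × (3.168 / 0.824)² = 2 × 3.845² = 2 × 14.78 = 29.6.
Round up to the next whole participant.

n = 30 per group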